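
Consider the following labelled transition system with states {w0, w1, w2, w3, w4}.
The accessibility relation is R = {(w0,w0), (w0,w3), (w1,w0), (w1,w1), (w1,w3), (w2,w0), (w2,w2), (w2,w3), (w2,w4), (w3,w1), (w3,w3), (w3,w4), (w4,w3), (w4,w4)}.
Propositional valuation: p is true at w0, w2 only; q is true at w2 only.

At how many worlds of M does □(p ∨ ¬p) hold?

Let φ = □(p ∨ ¬p). Evaluate φ at each world:
  w0 (successors {w0, w3}): φ is true.
  w1 (successors {w0, w1, w3}): φ is true.
  w2 (successors {w0, w2, w3, w4}): φ is true.
  w3 (successors {w1, w3, w4}): φ is true.
  w4 (successors {w3, w4}): φ is true.
For instance, at w1:
  At w1: □(p ∨ ¬p) requires p ∨ ¬p at every successor {w0, w1, w3}.
    At w0: p ∨ ¬p is true.
    At w1: p ∨ ¬p is true.
    At w3: p ∨ ¬p is true.
  So □(p ∨ ¬p) is true at w1.
Satisfying worlds: {w0, w1, w2, w3, w4}

5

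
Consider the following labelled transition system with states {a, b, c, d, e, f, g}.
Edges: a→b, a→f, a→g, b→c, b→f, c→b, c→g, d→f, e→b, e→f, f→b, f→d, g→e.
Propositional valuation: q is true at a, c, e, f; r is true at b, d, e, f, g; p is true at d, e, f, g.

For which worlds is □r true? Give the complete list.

Recall that □ψ holds at a world iff ψ holds at every accessible world, and ◇ψ holds iff ψ holds at some accessible world.
Let φ = □r. Evaluate φ at each world:
  a (successors {b, f, g}): φ is true.
  b (successors {c, f}): φ is false.
  c (successors {b, g}): φ is true.
  d (successors {f}): φ is true.
  e (successors {b, f}): φ is true.
  f (successors {b, d}): φ is true.
  g (successors {e}): φ is true.
For instance, at g:
  At g: □r requires r at every successor {e}.
    At e: r is true.
  So □r is true at g.
Satisfying worlds: {a, c, d, e, f, g}

a, c, d, e, f, g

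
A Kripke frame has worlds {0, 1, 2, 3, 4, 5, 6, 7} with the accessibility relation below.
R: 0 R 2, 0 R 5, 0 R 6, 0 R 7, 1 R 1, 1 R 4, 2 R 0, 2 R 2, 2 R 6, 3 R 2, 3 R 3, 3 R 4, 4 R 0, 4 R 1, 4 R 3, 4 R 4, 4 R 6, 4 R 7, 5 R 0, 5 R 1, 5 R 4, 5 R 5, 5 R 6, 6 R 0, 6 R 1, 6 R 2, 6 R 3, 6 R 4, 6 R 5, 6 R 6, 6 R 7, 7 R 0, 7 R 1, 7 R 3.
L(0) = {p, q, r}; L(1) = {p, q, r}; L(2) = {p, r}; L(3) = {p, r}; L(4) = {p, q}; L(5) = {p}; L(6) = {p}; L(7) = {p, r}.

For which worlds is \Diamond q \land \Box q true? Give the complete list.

1

Let φ = \Diamond q \land \Box q. Evaluate φ at each world:
  0 (successors {2, 5, 6, 7}): φ is false.
  1 (successors {1, 4}): φ is true.
  2 (successors {0, 2, 6}): φ is false.
  3 (successors {2, 3, 4}): φ is false.
  4 (successors {0, 1, 3, 4, 6, 7}): φ is false.
  5 (successors {0, 1, 4, 5, 6}): φ is false.
  6 (successors {0, 1, 2, 3, 4, 5, 6, 7}): φ is false.
  7 (successors {0, 1, 3}): φ is false.
For instance, at 6:
  At 6: \Diamond q is true, \Box q is false, so \Diamond q \land \Box q is false.
    At 6: \Diamond q requires q at some successor in {0, 1, 2, 3, 4, 5, 6, 7}.
      q holds at 0, so \Diamond q is true at 6.
    At 6: \Box q requires q at every successor {0, 1, 2, 3, 4, 5, 6, 7}.
      q fails at 2, so \Box q is false at 6.
Satisfying worlds: {1}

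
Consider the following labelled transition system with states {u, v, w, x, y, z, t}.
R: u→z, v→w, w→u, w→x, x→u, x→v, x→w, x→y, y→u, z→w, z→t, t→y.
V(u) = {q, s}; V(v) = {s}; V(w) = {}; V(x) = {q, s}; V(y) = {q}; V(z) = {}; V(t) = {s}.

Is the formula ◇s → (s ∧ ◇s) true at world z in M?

Recall that ◇ψ holds at a world iff ψ holds at some accessible world.
At z: ◇s is true, s ∧ ◇s is false, so ◇s → (s ∧ ◇s) is false.
  At z: ◇s requires s at some successor in {w, t}.
    s holds at t, so ◇s is true at z.
  At z: s is false, ◇s is true, so s ∧ ◇s is false.
    At z: ◇s requires s at some successor in {w, t}.
      s holds at t, so ◇s is true at z.

No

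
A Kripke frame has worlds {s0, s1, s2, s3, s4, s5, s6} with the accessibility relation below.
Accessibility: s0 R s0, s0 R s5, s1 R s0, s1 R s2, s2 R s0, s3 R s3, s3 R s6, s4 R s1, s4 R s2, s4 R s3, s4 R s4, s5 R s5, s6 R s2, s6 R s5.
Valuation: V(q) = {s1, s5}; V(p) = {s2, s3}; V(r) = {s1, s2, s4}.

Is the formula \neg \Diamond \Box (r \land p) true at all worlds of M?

Yes

Recall that \Box ψ holds at a world iff ψ holds at every accessible world, and \Diamond ψ holds iff ψ holds at some accessible world.
Let φ = \neg \Diamond \Box (r \land p). Evaluate φ at each world:
  s0 (successors {s0, s5}): φ is true.
  s1 (successors {s0, s2}): φ is true.
  s2 (successors {s0}): φ is true.
  s3 (successors {s3, s6}): φ is true.
  s4 (successors {s1, s2, s3, s4}): φ is true.
  s5 (successors {s5}): φ is true.
  s6 (successors {s2, s5}): φ is true.
For instance, at s5:
  At s5: \Diamond \Box (r \land p) is false, so \neg \Diamond \Box (r \land p) is true.
    At s5: \Diamond \Box (r \land p) requires \Box (r \land p) at some successor in {s5}.
      At s5: \Box (r \land p) is false.
    So \Diamond \Box (r \land p) is false at s5.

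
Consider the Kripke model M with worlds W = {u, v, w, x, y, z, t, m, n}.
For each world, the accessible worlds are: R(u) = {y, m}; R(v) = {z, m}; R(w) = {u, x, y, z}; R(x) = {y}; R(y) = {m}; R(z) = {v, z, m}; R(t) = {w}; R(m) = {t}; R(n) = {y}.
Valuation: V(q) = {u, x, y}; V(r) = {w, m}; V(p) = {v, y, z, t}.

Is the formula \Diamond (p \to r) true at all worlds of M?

Let φ = \Diamond (p \to r). Evaluate φ at each world:
  u (successors {y, m}): φ is true.
  v (successors {z, m}): φ is true.
  w (successors {u, x, y, z}): φ is true.
  x (successors {y}): φ is false.
  y (successors {m}): φ is true.
  z (successors {v, z, m}): φ is true.
  t (successors {w}): φ is true.
  m (successors {t}): φ is false.
  n (successors {y}): φ is false.
Detail at x (counterexample):
  At x: \Diamond (p \to r) requires p \to r at some successor in {y}.
    At y: p \to r is false.
  So \Diamond (p \to r) is false at x.

No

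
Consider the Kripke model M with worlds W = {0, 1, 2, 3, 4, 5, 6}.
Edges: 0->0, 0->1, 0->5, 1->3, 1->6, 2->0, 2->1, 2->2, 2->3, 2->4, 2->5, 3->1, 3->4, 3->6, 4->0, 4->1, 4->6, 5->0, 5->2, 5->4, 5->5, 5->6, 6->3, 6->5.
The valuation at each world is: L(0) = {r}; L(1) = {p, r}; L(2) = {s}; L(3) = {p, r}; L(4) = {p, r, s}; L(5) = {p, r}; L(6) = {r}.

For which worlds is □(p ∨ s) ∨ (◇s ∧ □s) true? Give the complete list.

6

Let φ = □(p ∨ s) ∨ (◇s ∧ □s). Evaluate φ at each world:
  0 (successors {0, 1, 5}): φ is false.
  1 (successors {3, 6}): φ is false.
  2 (successors {0, 1, 2, 3, 4, 5}): φ is false.
  3 (successors {1, 4, 6}): φ is false.
  4 (successors {0, 1, 6}): φ is false.
  5 (successors {0, 2, 4, 5, 6}): φ is false.
  6 (successors {3, 5}): φ is true.
For instance, at 6:
  At 6: □(p ∨ s) is true, ◇s ∧ □s is false, so □(p ∨ s) ∨ (◇s ∧ □s) is true.
    At 6: □(p ∨ s) requires p ∨ s at every successor {3, 5}.
      At 3: p ∨ s is true.
      At 5: p ∨ s is true.
    So □(p ∨ s) is true at 6.
    At 6: ◇s is false, □s is false, so ◇s ∧ □s is false.
      At 6: ◇s requires s at some successor in {3, 5}.
        At 3: s is false.
        At 5: s is false.
      So ◇s is false at 6.
      At 6: □s requires s at every successor {3, 5}.
        s fails at 3, so □s is false at 6.
Satisfying worlds: {6}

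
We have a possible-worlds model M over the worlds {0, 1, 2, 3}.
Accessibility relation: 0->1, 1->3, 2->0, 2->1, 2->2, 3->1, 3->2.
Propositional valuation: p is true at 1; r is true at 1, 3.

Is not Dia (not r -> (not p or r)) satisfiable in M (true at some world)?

No

Let φ = not Dia (not r -> (not p or r)). Evaluate φ at each world:
  0 (successors {1}): φ is false.
  1 (successors {3}): φ is false.
  2 (successors {0, 1, 2}): φ is false.
  3 (successors {1, 2}): φ is false.
For instance, at 3:
  At 3: Dia (not r -> (not p or r)) is true, so not Dia (not r -> (not p or r)) is false.
    At 3: Dia (not r -> (not p or r)) requires not r -> (not p or r) at some successor in {1, 2}.
      not r -> (not p or r) holds at 1, so Dia (not r -> (not p or r)) is true at 3.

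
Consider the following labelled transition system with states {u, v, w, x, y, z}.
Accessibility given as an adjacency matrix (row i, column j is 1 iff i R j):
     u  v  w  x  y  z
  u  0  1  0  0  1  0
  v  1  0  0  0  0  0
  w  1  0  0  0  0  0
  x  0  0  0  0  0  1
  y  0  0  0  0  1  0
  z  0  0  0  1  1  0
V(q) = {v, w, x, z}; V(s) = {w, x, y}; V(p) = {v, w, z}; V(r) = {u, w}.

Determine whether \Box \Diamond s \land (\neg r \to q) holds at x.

Yes

Recall that \Box ψ holds at a world iff ψ holds at every accessible world, and \Diamond ψ holds iff ψ holds at some accessible world.
At x: \Box \Diamond s is true, \neg r \to q is true, so \Box \Diamond s \land (\neg r \to q) is true.
  At x: \Box \Diamond s requires \Diamond s at every successor {z}.
      At z: \Diamond s requires s at some successor in {x, y}.
        s holds at x, so \Diamond s is true at z.
  So \Box \Diamond s is true at x.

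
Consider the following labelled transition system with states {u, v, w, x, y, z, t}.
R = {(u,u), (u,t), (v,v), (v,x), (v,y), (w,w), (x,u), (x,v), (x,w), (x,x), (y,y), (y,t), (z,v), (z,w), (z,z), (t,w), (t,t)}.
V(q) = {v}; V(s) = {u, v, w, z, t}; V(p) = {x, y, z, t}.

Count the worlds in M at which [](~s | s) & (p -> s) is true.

Let φ = [](~s | s) & (p -> s). Evaluate φ at each world:
  u (successors {u, t}): φ is true.
  v (successors {v, x, y}): φ is true.
  w (successors {w}): φ is true.
  x (successors {u, v, w, x}): φ is false.
  y (successors {y, t}): φ is false.
  z (successors {v, w, z}): φ is true.
  t (successors {w, t}): φ is true.
For instance, at w:
  At w: [](~s | s) is true, p -> s is true, so [](~s | s) & (p -> s) is true.
    At w: [](~s | s) requires ~s | s at every successor {w}.
      At w: ~s | s is true.
    So [](~s | s) is true at w.
Satisfying worlds: {u, v, w, z, t}

5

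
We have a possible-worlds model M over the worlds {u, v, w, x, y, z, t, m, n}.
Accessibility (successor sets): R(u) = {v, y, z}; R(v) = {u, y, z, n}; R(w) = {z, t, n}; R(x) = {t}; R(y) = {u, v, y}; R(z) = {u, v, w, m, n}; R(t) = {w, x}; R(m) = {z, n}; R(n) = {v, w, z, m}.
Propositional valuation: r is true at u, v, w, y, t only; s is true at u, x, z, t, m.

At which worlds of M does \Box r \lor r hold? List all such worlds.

Let φ = \Box r \lor r. Evaluate φ at each world:
  u (successors {v, y, z}): φ is true.
  v (successors {u, y, z, n}): φ is true.
  w (successors {z, t, n}): φ is true.
  x (successors {t}): φ is true.
  y (successors {u, v, y}): φ is true.
  z (successors {u, v, w, m, n}): φ is false.
  t (successors {w, x}): φ is true.
  m (successors {z, n}): φ is false.
  n (successors {v, w, z, m}): φ is false.
For instance, at n:
  At n: \Box r is false, r is false, so \Box r \lor r is false.
    At n: \Box r requires r at every successor {v, w, z, m}.
      r fails at z, so \Box r is false at n.
Satisfying worlds: {u, v, w, x, y, t}

u, v, w, x, y, t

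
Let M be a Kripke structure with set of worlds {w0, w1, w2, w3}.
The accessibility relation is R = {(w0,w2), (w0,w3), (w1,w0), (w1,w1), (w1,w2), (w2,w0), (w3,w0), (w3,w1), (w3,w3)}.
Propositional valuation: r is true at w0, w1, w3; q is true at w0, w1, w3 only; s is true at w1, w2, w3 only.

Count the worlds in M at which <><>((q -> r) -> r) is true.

4

Recall that <>ψ holds at a world iff ψ holds at some accessible world.
Let φ = <><>((q -> r) -> r). Evaluate φ at each world:
  w0 (successors {w2, w3}): φ is true.
  w1 (successors {w0, w1, w2}): φ is true.
  w2 (successors {w0}): φ is true.
  w3 (successors {w0, w1, w3}): φ is true.
For instance, at w1:
  At w1: <><>((q -> r) -> r) requires <>((q -> r) -> r) at some successor in {w0, w1, w2}.
    <>((q -> r) -> r) holds at w0, so <><>((q -> r) -> r) is true at w1.
      At w0: <>((q -> r) -> r) requires (q -> r) -> r at some successor in {w2, w3}.
        (q -> r) -> r holds at w3, so <>((q -> r) -> r) is true at w0.
Satisfying worlds: {w0, w1, w2, w3}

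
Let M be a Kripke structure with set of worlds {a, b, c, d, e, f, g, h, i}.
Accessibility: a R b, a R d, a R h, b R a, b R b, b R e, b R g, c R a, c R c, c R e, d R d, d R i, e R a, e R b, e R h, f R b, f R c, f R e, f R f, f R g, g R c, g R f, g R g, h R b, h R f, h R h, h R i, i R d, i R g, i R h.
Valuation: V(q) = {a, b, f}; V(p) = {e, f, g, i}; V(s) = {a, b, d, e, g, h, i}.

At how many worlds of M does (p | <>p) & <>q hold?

6

Recall that <>ψ holds at a world iff ψ holds at some accessible world.
Let φ = (p | <>p) & <>q. Evaluate φ at each world:
  a (successors {b, d, h}): φ is false.
  b (successors {a, b, e, g}): φ is true.
  c (successors {a, c, e}): φ is true.
  d (successors {d, i}): φ is false.
  e (successors {a, b, h}): φ is true.
  f (successors {b, c, e, f, g}): φ is true.
  g (successors {c, f, g}): φ is true.
  h (successors {b, f, h, i}): φ is true.
  i (successors {d, g, h}): φ is false.
For instance, at g:
  At g: p | <>p is true, <>q is true, so (p | <>p) & <>q is true.
    At g: p is true, <>p is true, so p | <>p is true.
      At g: <>p requires p at some successor in {c, f, g}.
        p holds at f, so <>p is true at g.
    At g: <>q requires q at some successor in {c, f, g}.
      q holds at f, so <>q is true at g.
Satisfying worlds: {b, c, e, f, g, h}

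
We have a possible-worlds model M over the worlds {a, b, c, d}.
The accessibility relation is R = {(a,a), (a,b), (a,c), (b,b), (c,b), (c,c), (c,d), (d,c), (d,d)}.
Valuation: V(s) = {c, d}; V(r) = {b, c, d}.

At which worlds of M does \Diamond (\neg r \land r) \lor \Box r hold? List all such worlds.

b, c, d

Let φ = \Diamond (\neg r \land r) \lor \Box r. Evaluate φ at each world:
  a (successors {a, b, c}): φ is false.
  b (successors {b}): φ is true.
  c (successors {b, c, d}): φ is true.
  d (successors {c, d}): φ is true.
For instance, at d:
  At d: \Diamond (\neg r \land r) is false, \Box r is true, so \Diamond (\neg r \land r) \lor \Box r is true.
    At d: \Diamond (\neg r \land r) requires \neg r \land r at some successor in {c, d}.
      At c: \neg r \land r is false.
      At d: \neg r \land r is false.
    So \Diamond (\neg r \land r) is false at d.
    At d: \Box r requires r at every successor {c, d}.
      At c: r is true.
      At d: r is true.
    So \Box r is true at d.
Satisfying worlds: {b, c, d}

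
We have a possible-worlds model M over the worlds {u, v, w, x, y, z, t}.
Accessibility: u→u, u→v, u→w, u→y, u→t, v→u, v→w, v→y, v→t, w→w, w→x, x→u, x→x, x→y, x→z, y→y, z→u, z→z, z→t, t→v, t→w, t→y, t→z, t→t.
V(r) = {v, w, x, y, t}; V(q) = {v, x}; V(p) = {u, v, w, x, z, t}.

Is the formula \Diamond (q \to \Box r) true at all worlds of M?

Let φ = \Diamond (q \to \Box r). Evaluate φ at each world:
  u (successors {u, v, w, y, t}): φ is true.
  v (successors {u, w, y, t}): φ is true.
  w (successors {w, x}): φ is true.
  x (successors {u, x, y, z}): φ is true.
  y (successors {y}): φ is true.
  z (successors {u, z, t}): φ is true.
  t (successors {v, w, y, z, t}): φ is true.
For instance, at t:
  At t: \Diamond (q \to \Box r) requires q \to \Box r at some successor in {v, w, y, z, t}.
    q \to \Box r holds at w, so \Diamond (q \to \Box r) is true at t.
      At w: q is false, \Box r is true, so q \to \Box r is true.

Yes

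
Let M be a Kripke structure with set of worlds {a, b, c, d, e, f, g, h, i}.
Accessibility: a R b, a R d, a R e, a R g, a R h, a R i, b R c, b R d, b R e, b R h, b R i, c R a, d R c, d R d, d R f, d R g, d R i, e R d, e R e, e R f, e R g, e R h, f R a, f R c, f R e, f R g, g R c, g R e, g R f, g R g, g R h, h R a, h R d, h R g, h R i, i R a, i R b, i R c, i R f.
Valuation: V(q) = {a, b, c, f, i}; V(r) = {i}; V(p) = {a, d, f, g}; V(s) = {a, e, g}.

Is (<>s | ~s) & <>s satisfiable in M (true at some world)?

Let φ = (<>s | ~s) & <>s. Evaluate φ at each world:
  a (successors {b, d, e, g, h, i}): φ is true.
  b (successors {c, d, e, h, i}): φ is true.
  c (successors {a}): φ is true.
  d (successors {c, d, f, g, i}): φ is true.
  e (successors {d, e, f, g, h}): φ is true.
  f (successors {a, c, e, g}): φ is true.
  g (successors {c, e, f, g, h}): φ is true.
  h (successors {a, d, g, i}): φ is true.
  i (successors {a, b, c, f}): φ is true.
Detail at a (witness):
  At a: <>s | ~s is true, <>s is true, so (<>s | ~s) & <>s is true.
    At a: <>s is true, ~s is false, so <>s | ~s is true.
      At a: <>s requires s at some successor in {b, d, e, g, h, i}.
        s holds at e, so <>s is true at a.
    At a: <>s requires s at some successor in {b, d, e, g, h, i}.
      s holds at e, so <>s is true at a.

Yes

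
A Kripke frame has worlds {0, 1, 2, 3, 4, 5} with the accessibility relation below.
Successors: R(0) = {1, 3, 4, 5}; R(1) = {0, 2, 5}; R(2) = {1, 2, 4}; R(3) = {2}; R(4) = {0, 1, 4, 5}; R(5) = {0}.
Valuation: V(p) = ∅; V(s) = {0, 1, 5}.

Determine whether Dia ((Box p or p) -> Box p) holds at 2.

Yes

At 2: Dia ((Box p or p) -> Box p) requires (Box p or p) -> Box p at some successor in {1, 2, 4}.
  (Box p or p) -> Box p holds at 1, so Dia ((Box p or p) -> Box p) is true at 2.
    At 1: Box p or p is false, Box p is false, so (Box p or p) -> Box p is true.
      At 1: Box p is false, p is false, so Box p or p is false.
      At 1: Box p requires p at every successor {0, 2, 5}.
        p fails at 0, so Box p is false at 1.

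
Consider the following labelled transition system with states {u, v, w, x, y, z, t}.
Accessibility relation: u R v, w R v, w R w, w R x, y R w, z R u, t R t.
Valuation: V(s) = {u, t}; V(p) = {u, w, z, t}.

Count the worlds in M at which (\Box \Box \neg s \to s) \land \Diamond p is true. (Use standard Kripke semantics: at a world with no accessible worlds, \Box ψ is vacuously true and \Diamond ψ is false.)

Let φ = (\Box \Box \neg s \to s) \land \Diamond p. Evaluate φ at each world:
  u (successors {v}): φ is false.
  v (successors ∅): φ is false.
  w (successors {v, w, x}): φ is false.
  x (successors ∅): φ is false.
  y (successors {w}): φ is false.
  z (successors {u}): φ is false.
  t (successors {t}): φ is true.
For instance, at u:
  At u: \Box \Box \neg s \to s is true, \Diamond p is false, so (\Box \Box \neg s \to s) \land \Diamond p is false.
    At u: \Box \Box \neg s is true, s is true, so \Box \Box \neg s \to s is true.
      At u: \Box \Box \neg s requires \Box \neg s at every successor {v}.
        At v: \Box \neg s is true.
      So \Box \Box \neg s is true at u.
    At u: \Diamond p requires p at some successor in {v}.
      At v: p is false.
    So \Diamond p is false at u.
Satisfying worlds: {t}

1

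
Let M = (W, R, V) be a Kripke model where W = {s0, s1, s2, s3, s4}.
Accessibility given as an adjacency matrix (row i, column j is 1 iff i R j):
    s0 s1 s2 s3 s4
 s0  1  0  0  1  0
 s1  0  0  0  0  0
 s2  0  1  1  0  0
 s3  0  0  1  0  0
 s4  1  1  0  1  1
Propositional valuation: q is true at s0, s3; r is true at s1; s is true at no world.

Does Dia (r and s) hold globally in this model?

Let φ = Dia (r and s). Evaluate φ at each world:
  s0 (successors {s0, s3}): φ is false.
  s1 (successors ∅): φ is false.
  s2 (successors {s1, s2}): φ is false.
  s3 (successors {s2}): φ is false.
  s4 (successors {s0, s1, s3, s4}): φ is false.
Detail at s0 (counterexample):
  At s0: Dia (r and s) requires r and s at some successor in {s0, s3}.
    At s0: r and s is false.
    At s3: r and s is false.
  So Dia (r and s) is false at s0.

No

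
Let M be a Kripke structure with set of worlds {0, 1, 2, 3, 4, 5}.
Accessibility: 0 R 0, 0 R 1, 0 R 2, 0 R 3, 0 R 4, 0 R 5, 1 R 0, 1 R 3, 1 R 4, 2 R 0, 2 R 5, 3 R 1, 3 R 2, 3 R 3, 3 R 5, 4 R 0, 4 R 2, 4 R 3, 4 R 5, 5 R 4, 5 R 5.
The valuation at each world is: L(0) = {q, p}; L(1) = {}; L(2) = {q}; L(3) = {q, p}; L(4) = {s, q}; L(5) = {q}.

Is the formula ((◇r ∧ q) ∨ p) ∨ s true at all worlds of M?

Recall that ◇ψ holds at a world iff ψ holds at some accessible world.
Let φ = ((◇r ∧ q) ∨ p) ∨ s. Evaluate φ at each world:
  0 (successors {0, 1, 2, 3, 4, 5}): φ is true.
  1 (successors {0, 3, 4}): φ is false.
  2 (successors {0, 5}): φ is false.
  3 (successors {1, 2, 3, 5}): φ is true.
  4 (successors {0, 2, 3, 5}): φ is true.
  5 (successors {4, 5}): φ is false.
Detail at 1 (counterexample):
  At 1: (◇r ∧ q) ∨ p is false, s is false, so ((◇r ∧ q) ∨ p) ∨ s is false.
    At 1: ◇r ∧ q is false, p is false, so (◇r ∧ q) ∨ p is false.
      At 1: ◇r is false, q is false, so ◇r ∧ q is false.

No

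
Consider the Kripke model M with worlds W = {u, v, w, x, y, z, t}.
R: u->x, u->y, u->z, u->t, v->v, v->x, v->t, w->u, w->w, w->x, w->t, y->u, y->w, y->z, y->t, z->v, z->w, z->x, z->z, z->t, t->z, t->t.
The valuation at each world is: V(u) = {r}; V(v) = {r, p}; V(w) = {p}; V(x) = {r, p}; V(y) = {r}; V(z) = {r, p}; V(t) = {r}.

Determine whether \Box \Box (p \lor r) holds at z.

Yes

At z: \Box \Box (p \lor r) requires \Box (p \lor r) at every successor {v, w, x, z, t}.
  At v: \Box (p \lor r) is true.
  At w: \Box (p \lor r) is true.
  At x: \Box (p \lor r) is true.
  At z: \Box (p \lor r) is true.
  At t: \Box (p \lor r) is true.
So \Box \Box (p \lor r) is true at z.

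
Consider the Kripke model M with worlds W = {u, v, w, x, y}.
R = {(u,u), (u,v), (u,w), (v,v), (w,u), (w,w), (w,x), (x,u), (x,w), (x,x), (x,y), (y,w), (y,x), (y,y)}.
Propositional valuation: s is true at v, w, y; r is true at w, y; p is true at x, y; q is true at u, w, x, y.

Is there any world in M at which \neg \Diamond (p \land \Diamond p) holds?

Yes

Let φ = \neg \Diamond (p \land \Diamond p). Evaluate φ at each world:
  u (successors {u, v, w}): φ is true.
  v (successors {v}): φ is true.
  w (successors {u, w, x}): φ is false.
  x (successors {u, w, x, y}): φ is false.
  y (successors {w, x, y}): φ is false.
Detail at u (witness):
  At u: \Diamond (p \land \Diamond p) is false, so \neg \Diamond (p \land \Diamond p) is true.
    At u: \Diamond (p \land \Diamond p) requires p \land \Diamond p at some successor in {u, v, w}.
      At u: p \land \Diamond p is false.
      At v: p \land \Diamond p is false.
      At w: p \land \Diamond p is false.
    So \Diamond (p \land \Diamond p) is false at u.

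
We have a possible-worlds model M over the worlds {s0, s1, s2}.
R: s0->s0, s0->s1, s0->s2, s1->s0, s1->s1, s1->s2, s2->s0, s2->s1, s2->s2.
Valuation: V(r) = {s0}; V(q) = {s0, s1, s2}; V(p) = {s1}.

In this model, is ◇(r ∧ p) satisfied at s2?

Recall that ◇ψ holds at a world iff ψ holds at some accessible world.
At s2: ◇(r ∧ p) requires r ∧ p at some successor in {s0, s1, s2}.
  At s0: r ∧ p is false.
  At s1: r ∧ p is false.
  At s2: r ∧ p is false.
So ◇(r ∧ p) is false at s2.

No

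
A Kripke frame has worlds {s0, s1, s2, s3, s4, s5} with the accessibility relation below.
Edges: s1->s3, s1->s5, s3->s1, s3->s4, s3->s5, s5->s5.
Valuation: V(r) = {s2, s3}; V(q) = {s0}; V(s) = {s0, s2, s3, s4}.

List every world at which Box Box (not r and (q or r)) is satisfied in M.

s0, s2, s4

Let φ = Box Box (not r and (q or r)). Evaluate φ at each world:
  s0 (successors ∅): φ is true.
  s1 (successors {s3, s5}): φ is false.
  s2 (successors ∅): φ is true.
  s3 (successors {s1, s4, s5}): φ is false.
  s4 (successors ∅): φ is true.
  s5 (successors {s5}): φ is false.
For instance, at s5:
  At s5: Box Box (not r and (q or r)) requires Box (not r and (q or r)) at every successor {s5}.
    Box (not r and (q or r)) fails at s5, so Box Box (not r and (q or r)) is false at s5.
      At s5: Box (not r and (q or r)) requires not r and (q or r) at every successor {s5}.
        not r and (q or r) fails at s5, so Box (not r and (q or r)) is false at s5.
Satisfying worlds: {s0, s2, s4}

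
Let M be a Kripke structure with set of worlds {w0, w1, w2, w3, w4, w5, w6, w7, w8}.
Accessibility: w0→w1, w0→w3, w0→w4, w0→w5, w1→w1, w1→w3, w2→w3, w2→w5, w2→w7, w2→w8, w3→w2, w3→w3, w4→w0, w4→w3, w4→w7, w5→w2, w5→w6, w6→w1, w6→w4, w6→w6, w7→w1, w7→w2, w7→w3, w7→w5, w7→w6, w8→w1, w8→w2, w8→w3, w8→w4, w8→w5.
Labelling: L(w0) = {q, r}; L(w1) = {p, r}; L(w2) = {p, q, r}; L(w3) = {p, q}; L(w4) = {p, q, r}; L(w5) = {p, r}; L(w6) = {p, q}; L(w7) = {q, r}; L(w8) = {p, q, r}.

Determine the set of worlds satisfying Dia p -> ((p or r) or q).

Recall that Dia ψ holds at a world iff ψ holds at some accessible world.
Let φ = Dia p -> ((p or r) or q). Evaluate φ at each world:
  w0 (successors {w1, w3, w4, w5}): φ is true.
  w1 (successors {w1, w3}): φ is true.
  w2 (successors {w3, w5, w7, w8}): φ is true.
  w3 (successors {w2, w3}): φ is true.
  w4 (successors {w0, w3, w7}): φ is true.
  w5 (successors {w2, w6}): φ is true.
  w6 (successors {w1, w4, w6}): φ is true.
  w7 (successors {w1, w2, w3, w5, w6}): φ is true.
  w8 (successors {w1, w2, w3, w4, w5}): φ is true.
For instance, at w6:
  At w6: Dia p is true, (p or r) or q is true, so Dia p -> ((p or r) or q) is true.
    At w6: Dia p requires p at some successor in {w1, w4, w6}.
      p holds at w1, so Dia p is true at w6.
Satisfying worlds: {w0, w1, w2, w3, w4, w5, w6, w7, w8}

w0, w1, w2, w3, w4, w5, w6, w7, w8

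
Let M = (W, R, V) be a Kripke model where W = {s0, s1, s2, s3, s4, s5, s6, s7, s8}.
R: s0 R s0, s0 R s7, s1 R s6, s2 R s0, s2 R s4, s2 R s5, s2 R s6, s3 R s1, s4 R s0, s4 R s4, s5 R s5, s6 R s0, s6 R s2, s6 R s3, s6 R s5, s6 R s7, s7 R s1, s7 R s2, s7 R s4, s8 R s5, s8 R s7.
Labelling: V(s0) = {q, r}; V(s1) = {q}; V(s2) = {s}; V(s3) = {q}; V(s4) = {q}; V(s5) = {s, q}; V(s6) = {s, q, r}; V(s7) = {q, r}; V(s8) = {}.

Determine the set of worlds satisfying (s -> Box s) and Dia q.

s0, s1, s3, s4, s5, s7, s8

Let φ = (s -> Box s) and Dia q. Evaluate φ at each world:
  s0 (successors {s0, s7}): φ is true.
  s1 (successors {s6}): φ is true.
  s2 (successors {s0, s4, s5, s6}): φ is false.
  s3 (successors {s1}): φ is true.
  s4 (successors {s0, s4}): φ is true.
  s5 (successors {s5}): φ is true.
  s6 (successors {s0, s2, s3, s5, s7}): φ is false.
  s7 (successors {s1, s2, s4}): φ is true.
  s8 (successors {s5, s7}): φ is true.
For instance, at s0:
  At s0: s -> Box s is true, Dia q is true, so (s -> Box s) and Dia q is true.
    At s0: s is false, Box s is false, so s -> Box s is true.
      At s0: Box s requires s at every successor {s0, s7}.
        s fails at s0, so Box s is false at s0.
    At s0: Dia q requires q at some successor in {s0, s7}.
      q holds at s0, so Dia q is true at s0.
Satisfying worlds: {s0, s1, s3, s4, s5, s7, s8}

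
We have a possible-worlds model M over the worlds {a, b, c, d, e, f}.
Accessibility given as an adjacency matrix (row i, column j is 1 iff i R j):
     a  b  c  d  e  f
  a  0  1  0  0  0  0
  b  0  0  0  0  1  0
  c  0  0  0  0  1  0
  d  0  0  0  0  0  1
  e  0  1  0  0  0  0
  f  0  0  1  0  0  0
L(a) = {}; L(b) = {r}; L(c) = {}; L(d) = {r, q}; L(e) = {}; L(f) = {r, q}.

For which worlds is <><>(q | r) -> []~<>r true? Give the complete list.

a, d, e, f

Let φ = <><>(q | r) -> []~<>r. Evaluate φ at each world:
  a (successors {b}): φ is true.
  b (successors {e}): φ is false.
  c (successors {e}): φ is false.
  d (successors {f}): φ is true.
  e (successors {b}): φ is true.
  f (successors {c}): φ is true.
For instance, at d:
  At d: <><>(q | r) is false, []~<>r is true, so <><>(q | r) -> []~<>r is true.
    At d: <><>(q | r) requires <>(q | r) at some successor in {f}.
      At f: <>(q | r) is false.
    So <><>(q | r) is false at d.
    At d: []~<>r requires ~<>r at every successor {f}.
      At f: ~<>r is true.
    So []~<>r is true at d.
Satisfying worlds: {a, d, e, f}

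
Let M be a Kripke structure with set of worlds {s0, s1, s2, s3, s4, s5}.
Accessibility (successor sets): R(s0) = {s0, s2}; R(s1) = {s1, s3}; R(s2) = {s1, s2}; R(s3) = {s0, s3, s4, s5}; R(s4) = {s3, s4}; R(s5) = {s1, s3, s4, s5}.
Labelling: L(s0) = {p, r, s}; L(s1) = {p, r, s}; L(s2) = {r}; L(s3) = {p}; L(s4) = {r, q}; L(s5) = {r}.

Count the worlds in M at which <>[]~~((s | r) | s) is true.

3

Recall that []ψ holds at a world iff ψ holds at every accessible world, and <>ψ holds iff ψ holds at some accessible world.
Let φ = <>[]~~((s | r) | s). Evaluate φ at each world:
  s0 (successors {s0, s2}): φ is true.
  s1 (successors {s1, s3}): φ is false.
  s2 (successors {s1, s2}): φ is true.
  s3 (successors {s0, s3, s4, s5}): φ is true.
  s4 (successors {s3, s4}): φ is false.
  s5 (successors {s1, s3, s4, s5}): φ is false.
For instance, at s5:
  At s5: <>[]~~((s | r) | s) requires []~~((s | r) | s) at some successor in {s1, s3, s4, s5}.
    At s1: []~~((s | r) | s) is false.
    At s3: []~~((s | r) | s) is false.
    At s4: []~~((s | r) | s) is false.
    At s5: []~~((s | r) | s) is false.
  So <>[]~~((s | r) | s) is false at s5.
Satisfying worlds: {s0, s2, s3}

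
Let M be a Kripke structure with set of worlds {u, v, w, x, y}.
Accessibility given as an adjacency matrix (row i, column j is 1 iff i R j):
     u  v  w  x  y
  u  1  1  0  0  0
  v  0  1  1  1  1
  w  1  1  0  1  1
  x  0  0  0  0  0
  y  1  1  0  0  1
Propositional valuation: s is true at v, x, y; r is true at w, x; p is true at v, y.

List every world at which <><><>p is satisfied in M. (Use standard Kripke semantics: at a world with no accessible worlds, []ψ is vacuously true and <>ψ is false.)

u, v, w, y

Let φ = <><><>p. Evaluate φ at each world:
  u (successors {u, v}): φ is true.
  v (successors {v, w, x, y}): φ is true.
  w (successors {u, v, x, y}): φ is true.
  x (successors ∅): φ is false.
  y (successors {u, v, y}): φ is true.
For instance, at u:
  At u: <><><>p requires <><>p at some successor in {u, v}.
    <><>p holds at u, so <><><>p is true at u.
      At u: <><>p requires <>p at some successor in {u, v}.
        <>p holds at u, so <><>p is true at u.
Satisfying worlds: {u, v, w, y}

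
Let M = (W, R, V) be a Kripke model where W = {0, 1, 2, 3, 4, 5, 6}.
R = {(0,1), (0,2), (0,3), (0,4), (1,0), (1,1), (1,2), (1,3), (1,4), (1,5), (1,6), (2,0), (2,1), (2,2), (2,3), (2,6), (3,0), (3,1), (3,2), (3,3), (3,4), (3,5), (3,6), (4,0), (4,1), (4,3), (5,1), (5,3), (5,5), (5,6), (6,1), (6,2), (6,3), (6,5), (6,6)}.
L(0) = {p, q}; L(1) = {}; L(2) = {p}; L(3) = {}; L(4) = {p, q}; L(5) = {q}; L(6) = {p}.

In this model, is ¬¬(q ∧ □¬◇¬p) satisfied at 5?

Recall that □ψ holds at a world iff ψ holds at every accessible world, and ◇ψ holds iff ψ holds at some accessible world.
At 5: ¬(q ∧ □¬◇¬p) is true, so ¬¬(q ∧ □¬◇¬p) is false.
  At 5: q ∧ □¬◇¬p is false, so ¬(q ∧ □¬◇¬p) is true.
    At 5: q is true, □¬◇¬p is false, so q ∧ □¬◇¬p is false.
      At 5: □¬◇¬p requires ¬◇¬p at every successor {1, 3, 5, 6}.
        ¬◇¬p fails at 1, so □¬◇¬p is false at 5.

No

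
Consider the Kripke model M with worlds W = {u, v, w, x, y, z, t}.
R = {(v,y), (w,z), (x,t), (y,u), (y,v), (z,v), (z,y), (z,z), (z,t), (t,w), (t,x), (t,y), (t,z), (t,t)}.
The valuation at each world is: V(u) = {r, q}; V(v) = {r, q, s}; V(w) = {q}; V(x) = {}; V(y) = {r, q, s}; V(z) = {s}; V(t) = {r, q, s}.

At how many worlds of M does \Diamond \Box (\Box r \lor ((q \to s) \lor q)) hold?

6

Let φ = \Diamond \Box (\Box r \lor ((q \to s) \lor q)). Evaluate φ at each world:
  u (successors ∅): φ is false.
  v (successors {y}): φ is true.
  w (successors {z}): φ is true.
  x (successors {t}): φ is true.
  y (successors {u, v}): φ is true.
  z (successors {v, y, z, t}): φ is true.
  t (successors {w, x, y, z, t}): φ is true.
For instance, at x:
  At x: \Diamond \Box (\Box r \lor ((q \to s) \lor q)) requires \Box (\Box r \lor ((q \to s) \lor q)) at some successor in {t}.
    \Box (\Box r \lor ((q \to s) \lor q)) holds at t, so \Diamond \Box (\Box r \lor ((q \to s) \lor q)) is true at x.
      At t: \Box (\Box r \lor ((q \to s) \lor q)) requires \Box r \lor ((q \to s) \lor q) at every successor {w, x, y, z, t}.
        At w: \Box r \lor ((q \to s) \lor q) is true.
        At x: \Box r \lor ((q \to s) \lor q) is true.
        At y: \Box r \lor ((q \to s) \lor q) is true.
        At z: \Box r \lor ((q \to s) \lor q) is true.
        At t: \Box r \lor ((q \to s) \lor q) is true.
      So \Box (\Box r \lor ((q \to s) \lor q)) is true at t.
Satisfying worlds: {v, w, x, y, z, t}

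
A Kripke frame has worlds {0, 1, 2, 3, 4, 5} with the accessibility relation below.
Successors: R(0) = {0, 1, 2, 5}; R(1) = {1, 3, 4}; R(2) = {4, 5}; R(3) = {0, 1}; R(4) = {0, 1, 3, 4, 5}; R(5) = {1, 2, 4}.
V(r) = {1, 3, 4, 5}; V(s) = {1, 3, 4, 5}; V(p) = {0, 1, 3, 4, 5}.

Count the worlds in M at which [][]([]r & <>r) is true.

0

Recall that []ψ holds at a world iff ψ holds at every accessible world, and <>ψ holds iff ψ holds at some accessible world.
Let φ = [][]([]r & <>r). Evaluate φ at each world:
  0 (successors {0, 1, 2, 5}): φ is false.
  1 (successors {1, 3, 4}): φ is false.
  2 (successors {4, 5}): φ is false.
  3 (successors {0, 1}): φ is false.
  4 (successors {0, 1, 3, 4, 5}): φ is false.
  5 (successors {1, 2, 4}): φ is false.
For instance, at 2:
  At 2: [][]([]r & <>r) requires []([]r & <>r) at every successor {4, 5}.
    []([]r & <>r) fails at 4, so [][]([]r & <>r) is false at 2.
      At 4: []([]r & <>r) requires []r & <>r at every successor {0, 1, 3, 4, 5}.
        []r & <>r fails at 0, so []([]r & <>r) is false at 4.
Satisfying worlds: none.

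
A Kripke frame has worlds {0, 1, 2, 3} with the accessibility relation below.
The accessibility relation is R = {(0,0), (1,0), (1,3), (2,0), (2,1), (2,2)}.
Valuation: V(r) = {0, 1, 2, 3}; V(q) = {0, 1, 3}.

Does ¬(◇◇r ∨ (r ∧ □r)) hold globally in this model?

No

Let φ = ¬(◇◇r ∨ (r ∧ □r)). Evaluate φ at each world:
  0 (successors {0}): φ is false.
  1 (successors {0, 3}): φ is false.
  2 (successors {0, 1, 2}): φ is false.
  3 (successors ∅): φ is false.
Detail at 0 (counterexample):
  At 0: ◇◇r ∨ (r ∧ □r) is true, so ¬(◇◇r ∨ (r ∧ □r)) is false.
    At 0: ◇◇r is true, r ∧ □r is true, so ◇◇r ∨ (r ∧ □r) is true.
      At 0: ◇◇r requires ◇r at some successor in {0}.
        ◇r holds at 0, so ◇◇r is true at 0.
      At 0: r is true, □r is true, so r ∧ □r is true.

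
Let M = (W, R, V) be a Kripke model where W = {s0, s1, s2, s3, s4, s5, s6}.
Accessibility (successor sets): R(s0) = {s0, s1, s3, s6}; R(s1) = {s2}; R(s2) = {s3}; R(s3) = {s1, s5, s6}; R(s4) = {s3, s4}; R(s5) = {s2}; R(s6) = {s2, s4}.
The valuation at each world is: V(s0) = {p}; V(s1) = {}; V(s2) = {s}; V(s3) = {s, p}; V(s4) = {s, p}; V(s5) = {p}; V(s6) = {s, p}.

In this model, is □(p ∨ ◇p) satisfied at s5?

Yes

At s5: □(p ∨ ◇p) requires p ∨ ◇p at every successor {s2}.
    At s2: p is false, ◇p is true, so p ∨ ◇p is true.
      At s2: ◇p requires p at some successor in {s3}.
        p holds at s3, so ◇p is true at s2.
So □(p ∨ ◇p) is true at s5.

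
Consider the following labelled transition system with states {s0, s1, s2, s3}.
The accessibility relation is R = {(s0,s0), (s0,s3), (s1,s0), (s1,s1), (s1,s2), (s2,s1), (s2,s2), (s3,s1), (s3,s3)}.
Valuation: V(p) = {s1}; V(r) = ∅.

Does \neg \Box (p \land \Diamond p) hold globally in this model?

Let φ = \neg \Box (p \land \Diamond p). Evaluate φ at each world:
  s0 (successors {s0, s3}): φ is true.
  s1 (successors {s0, s1, s2}): φ is true.
  s2 (successors {s1, s2}): φ is true.
  s3 (successors {s1, s3}): φ is true.
For instance, at s2:
  At s2: \Box (p \land \Diamond p) is false, so \neg \Box (p \land \Diamond p) is true.
    At s2: \Box (p \land \Diamond p) requires p \land \Diamond p at every successor {s1, s2}.
      p \land \Diamond p fails at s2, so \Box (p \land \Diamond p) is false at s2.

Yes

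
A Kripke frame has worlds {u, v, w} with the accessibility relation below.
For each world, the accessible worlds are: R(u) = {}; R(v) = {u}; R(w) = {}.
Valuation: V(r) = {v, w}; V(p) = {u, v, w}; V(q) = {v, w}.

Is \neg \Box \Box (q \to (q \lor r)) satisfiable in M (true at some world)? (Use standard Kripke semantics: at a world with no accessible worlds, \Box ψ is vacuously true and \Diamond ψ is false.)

Let φ = \neg \Box \Box (q \to (q \lor r)). Evaluate φ at each world:
  u (successors ∅): φ is false.
  v (successors {u}): φ is false.
  w (successors ∅): φ is false.
For instance, at v:
  At v: \Box \Box (q \to (q \lor r)) is true, so \neg \Box \Box (q \to (q \lor r)) is false.
    At v: \Box \Box (q \to (q \lor r)) requires \Box (q \to (q \lor r)) at every successor {u}.
      At u: \Box (q \to (q \lor r)) is true.
    So \Box \Box (q \to (q \lor r)) is true at v.

No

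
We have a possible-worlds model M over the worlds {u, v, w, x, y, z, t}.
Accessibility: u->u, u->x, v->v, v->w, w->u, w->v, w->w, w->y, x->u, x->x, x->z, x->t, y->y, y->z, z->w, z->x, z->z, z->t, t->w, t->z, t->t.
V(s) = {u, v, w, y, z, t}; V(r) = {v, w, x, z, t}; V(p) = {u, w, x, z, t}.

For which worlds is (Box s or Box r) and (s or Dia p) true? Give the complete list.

Recall that Box ψ holds at a world iff ψ holds at every accessible world, and Dia ψ holds iff ψ holds at some accessible world.
Let φ = (Box s or Box r) and (s or Dia p). Evaluate φ at each world:
  u (successors {u, x}): φ is false.
  v (successors {v, w}): φ is true.
  w (successors {u, v, w, y}): φ is true.
  x (successors {u, x, z, t}): φ is false.
  y (successors {y, z}): φ is true.
  z (successors {w, x, z, t}): φ is true.
  t (successors {w, z, t}): φ is true.
For instance, at y:
  At y: Box s or Box r is true, s or Dia p is true, so (Box s or Box r) and (s or Dia p) is true.
    At y: Box s is true, Box r is false, so Box s or Box r is true.
      At y: Box s requires s at every successor {y, z}.
        At y: s is true.
        At z: s is true.
      So Box s is true at y.
      At y: Box r requires r at every successor {y, z}.
        r fails at y, so Box r is false at y.
    At y: s is true, Dia p is true, so s or Dia p is true.
      At y: Dia p requires p at some successor in {y, z}.
        p holds at z, so Dia p is true at y.
Satisfying worlds: {v, w, y, z, t}

v, w, y, z, t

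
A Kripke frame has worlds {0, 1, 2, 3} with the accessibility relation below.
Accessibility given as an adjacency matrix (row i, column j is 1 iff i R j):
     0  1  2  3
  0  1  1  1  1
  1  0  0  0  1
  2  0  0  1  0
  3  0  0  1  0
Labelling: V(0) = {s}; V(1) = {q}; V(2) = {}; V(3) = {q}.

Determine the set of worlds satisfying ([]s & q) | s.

Recall that []ψ holds at a world iff ψ holds at every accessible world, and <>ψ holds iff ψ holds at some accessible world.
Let φ = ([]s & q) | s. Evaluate φ at each world:
  0 (successors {0, 1, 2, 3}): φ is true.
  1 (successors {3}): φ is false.
  2 (successors {2}): φ is false.
  3 (successors {2}): φ is false.
For instance, at 0:
  At 0: []s & q is false, s is true, so ([]s & q) | s is true.
    At 0: []s is false, q is false, so []s & q is false.
      At 0: []s requires s at every successor {0, 1, 2, 3}.
        s fails at 1, so []s is false at 0.
Satisfying worlds: {0}

0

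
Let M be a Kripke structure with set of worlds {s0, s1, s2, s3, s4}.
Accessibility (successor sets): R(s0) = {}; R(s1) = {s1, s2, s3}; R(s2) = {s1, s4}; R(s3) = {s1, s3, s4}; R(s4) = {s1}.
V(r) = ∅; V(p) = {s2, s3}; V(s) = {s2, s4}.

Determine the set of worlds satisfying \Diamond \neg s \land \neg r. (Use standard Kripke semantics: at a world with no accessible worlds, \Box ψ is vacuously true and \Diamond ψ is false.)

s1, s2, s3, s4

Recall that \Diamond ψ holds at a world iff ψ holds at some accessible world.
Let φ = \Diamond \neg s \land \neg r. Evaluate φ at each world:
  s0 (successors ∅): φ is false.
  s1 (successors {s1, s2, s3}): φ is true.
  s2 (successors {s1, s4}): φ is true.
  s3 (successors {s1, s3, s4}): φ is true.
  s4 (successors {s1}): φ is true.
For instance, at s4:
  At s4: \Diamond \neg s is true, \neg r is true, so \Diamond \neg s \land \neg r is true.
    At s4: \Diamond \neg s requires \neg s at some successor in {s1}.
      \neg s holds at s1, so \Diamond \neg s is true at s4.
Satisfying worlds: {s1, s2, s3, s4}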